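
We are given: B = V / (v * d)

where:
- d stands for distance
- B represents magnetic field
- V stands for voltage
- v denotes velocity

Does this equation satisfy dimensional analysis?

Yes

d (distance) has dimensions [L].
B (magnetic field) has dimensions [I^-1 M T^-2].
V (voltage) has dimensions [I^-1 L^2 M T^-3].
v (velocity) has dimensions [L T^-1].

Left side: [I^-1 M T^-2]
Right side: [I^-1 M T^-2]

Both sides have the same dimensions, so the equation is dimensionally consistent.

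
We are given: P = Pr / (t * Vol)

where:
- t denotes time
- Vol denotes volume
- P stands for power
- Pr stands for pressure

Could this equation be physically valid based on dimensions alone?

No

t (time) has dimensions [T].
Vol (volume) has dimensions [L^3].
P (power) has dimensions [L^2 M T^-3].
Pr (pressure) has dimensions [L^-1 M T^-2].

Left side: [L^2 M T^-3]
Right side: [L^-4 M T^-3]

The two sides have different dimensions, so the equation is NOT dimensionally consistent.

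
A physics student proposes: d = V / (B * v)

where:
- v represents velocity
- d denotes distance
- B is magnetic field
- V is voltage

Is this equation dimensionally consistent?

Yes

v (velocity) has dimensions [L T^-1].
d (distance) has dimensions [L].
B (magnetic field) has dimensions [I^-1 M T^-2].
V (voltage) has dimensions [I^-1 L^2 M T^-3].

Left side: [L]
Right side: [L]

Both sides have the same dimensions, so the equation is dimensionally consistent.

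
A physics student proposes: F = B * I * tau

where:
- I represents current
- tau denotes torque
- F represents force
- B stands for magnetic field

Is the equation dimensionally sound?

No

I (current) has dimensions [I].
tau (torque) has dimensions [L^2 M T^-2].
F (force) has dimensions [L M T^-2].
B (magnetic field) has dimensions [I^-1 M T^-2].

Left side: [L M T^-2]
Right side: [L^2 M^2 T^-4]

The two sides have different dimensions, so the equation is NOT dimensionally consistent.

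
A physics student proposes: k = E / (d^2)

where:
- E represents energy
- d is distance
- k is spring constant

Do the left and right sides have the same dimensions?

Yes

E (energy) has dimensions [L^2 M T^-2].
d (distance) has dimensions [L].
k (spring constant) has dimensions [M T^-2].

Left side: [M T^-2]
Right side: [M T^-2]

Both sides have the same dimensions, so the equation is dimensionally consistent.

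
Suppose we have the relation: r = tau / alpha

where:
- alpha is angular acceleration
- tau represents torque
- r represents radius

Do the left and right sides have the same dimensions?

No

alpha (angular acceleration) has dimensions [T^-2].
tau (torque) has dimensions [L^2 M T^-2].
r (radius) has dimensions [L].

Left side: [L]
Right side: [L^2 M]

The two sides have different dimensions, so the equation is NOT dimensionally consistent.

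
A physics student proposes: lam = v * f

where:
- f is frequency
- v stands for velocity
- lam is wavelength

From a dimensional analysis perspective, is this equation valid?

No

f (frequency) has dimensions [T^-1].
v (velocity) has dimensions [L T^-1].
lam (wavelength) has dimensions [L].

Left side: [L]
Right side: [L T^-2]

The two sides have different dimensions, so the equation is NOT dimensionally consistent.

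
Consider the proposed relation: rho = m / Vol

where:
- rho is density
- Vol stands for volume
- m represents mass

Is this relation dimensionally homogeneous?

Yes

rho (density) has dimensions [L^-3 M].
Vol (volume) has dimensions [L^3].
m (mass) has dimensions [M].

Left side: [L^-3 M]
Right side: [L^-3 M]

Both sides have the same dimensions, so the equation is dimensionally consistent.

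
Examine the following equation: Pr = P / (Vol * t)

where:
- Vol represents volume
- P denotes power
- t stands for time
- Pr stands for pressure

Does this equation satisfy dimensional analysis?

No

Vol (volume) has dimensions [L^3].
P (power) has dimensions [L^2 M T^-3].
t (time) has dimensions [T].
Pr (pressure) has dimensions [L^-1 M T^-2].

Left side: [L^-1 M T^-2]
Right side: [L^-1 M T^-4]

The two sides have different dimensions, so the equation is NOT dimensionally consistent.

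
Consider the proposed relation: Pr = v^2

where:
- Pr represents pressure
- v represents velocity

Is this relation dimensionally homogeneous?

No

Pr (pressure) has dimensions [L^-1 M T^-2].
v (velocity) has dimensions [L T^-1].

Left side: [L^-1 M T^-2]
Right side: [L^2 T^-2]

The two sides have different dimensions, so the equation is NOT dimensionally consistent.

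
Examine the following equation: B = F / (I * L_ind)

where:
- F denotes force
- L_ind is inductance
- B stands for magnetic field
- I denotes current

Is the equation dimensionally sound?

No

F (force) has dimensions [L M T^-2].
L_ind (inductance) has dimensions [I^-2 L^2 M T^-2].
B (magnetic field) has dimensions [I^-1 M T^-2].
I (current) has dimensions [I].

Left side: [I^-1 M T^-2]
Right side: [I L^-1]

The two sides have different dimensions, so the equation is NOT dimensionally consistent.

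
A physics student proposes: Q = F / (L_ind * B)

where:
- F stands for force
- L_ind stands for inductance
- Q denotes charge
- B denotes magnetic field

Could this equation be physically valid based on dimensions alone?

No

F (force) has dimensions [L M T^-2].
L_ind (inductance) has dimensions [I^-2 L^2 M T^-2].
Q (charge) has dimensions [I T].
B (magnetic field) has dimensions [I^-1 M T^-2].

Left side: [I T]
Right side: [I^3 L^-1 M^-1 T^2]

The two sides have different dimensions, so the equation is NOT dimensionally consistent.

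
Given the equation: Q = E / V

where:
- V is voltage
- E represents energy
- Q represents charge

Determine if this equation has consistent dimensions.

Yes

V (voltage) has dimensions [I^-1 L^2 M T^-3].
E (energy) has dimensions [L^2 M T^-2].
Q (charge) has dimensions [I T].

Left side: [I T]
Right side: [I T]

Both sides have the same dimensions, so the equation is dimensionally consistent.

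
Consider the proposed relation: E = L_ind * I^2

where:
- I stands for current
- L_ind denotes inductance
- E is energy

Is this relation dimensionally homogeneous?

Yes

I (current) has dimensions [I].
L_ind (inductance) has dimensions [I^-2 L^2 M T^-2].
E (energy) has dimensions [L^2 M T^-2].

Left side: [L^2 M T^-2]
Right side: [L^2 M T^-2]

Both sides have the same dimensions, so the equation is dimensionally consistent.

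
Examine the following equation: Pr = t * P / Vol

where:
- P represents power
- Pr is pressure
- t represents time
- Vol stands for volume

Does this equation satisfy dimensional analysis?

Yes

P (power) has dimensions [L^2 M T^-3].
Pr (pressure) has dimensions [L^-1 M T^-2].
t (time) has dimensions [T].
Vol (volume) has dimensions [L^3].

Left side: [L^-1 M T^-2]
Right side: [L^-1 M T^-2]

Both sides have the same dimensions, so the equation is dimensionally consistent.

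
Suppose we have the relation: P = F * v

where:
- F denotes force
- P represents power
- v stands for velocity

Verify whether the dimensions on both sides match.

Yes

F (force) has dimensions [L M T^-2].
P (power) has dimensions [L^2 M T^-3].
v (velocity) has dimensions [L T^-1].

Left side: [L^2 M T^-3]
Right side: [L^2 M T^-3]

Both sides have the same dimensions, so the equation is dimensionally consistent.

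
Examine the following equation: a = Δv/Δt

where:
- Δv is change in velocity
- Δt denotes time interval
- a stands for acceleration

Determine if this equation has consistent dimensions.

Yes

Δv (change in velocity) has dimensions [L T^-1].
Δt (time interval) has dimensions [T].
a (acceleration) has dimensions [L T^-2].

Left side: [L T^-2]
Right side: [L T^-2]

Both sides have the same dimensions, so the equation is dimensionally consistent.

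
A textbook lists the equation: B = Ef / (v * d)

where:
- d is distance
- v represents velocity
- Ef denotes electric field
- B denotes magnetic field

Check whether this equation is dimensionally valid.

No

d (distance) has dimensions [L].
v (velocity) has dimensions [L T^-1].
Ef (electric field) has dimensions [I^-1 L M T^-3].
B (magnetic field) has dimensions [I^-1 M T^-2].

Left side: [I^-1 M T^-2]
Right side: [I^-1 L^-1 M T^-2]

The two sides have different dimensions, so the equation is NOT dimensionally consistent.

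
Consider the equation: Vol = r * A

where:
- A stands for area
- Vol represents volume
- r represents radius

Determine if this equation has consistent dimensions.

Yes

A (area) has dimensions [L^2].
Vol (volume) has dimensions [L^3].
r (radius) has dimensions [L].

Left side: [L^3]
Right side: [L^3]

Both sides have the same dimensions, so the equation is dimensionally consistent.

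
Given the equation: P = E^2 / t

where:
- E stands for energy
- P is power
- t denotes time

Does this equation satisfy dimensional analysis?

No

E (energy) has dimensions [L^2 M T^-2].
P (power) has dimensions [L^2 M T^-3].
t (time) has dimensions [T].

Left side: [L^2 M T^-3]
Right side: [L^4 M^2 T^-5]

The two sides have different dimensions, so the equation is NOT dimensionally consistent.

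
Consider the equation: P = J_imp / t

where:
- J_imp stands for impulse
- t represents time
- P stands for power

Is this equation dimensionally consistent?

No

J_imp (impulse) has dimensions [L M T^-1].
t (time) has dimensions [T].
P (power) has dimensions [L^2 M T^-3].

Left side: [L^2 M T^-3]
Right side: [L M T^-2]

The two sides have different dimensions, so the equation is NOT dimensionally consistent.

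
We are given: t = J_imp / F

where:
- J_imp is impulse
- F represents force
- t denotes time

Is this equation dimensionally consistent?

Yes

J_imp (impulse) has dimensions [L M T^-1].
F (force) has dimensions [L M T^-2].
t (time) has dimensions [T].

Left side: [T]
Right side: [T]

Both sides have the same dimensions, so the equation is dimensionally consistent.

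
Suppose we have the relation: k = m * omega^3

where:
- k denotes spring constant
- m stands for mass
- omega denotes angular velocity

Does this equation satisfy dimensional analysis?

No

k (spring constant) has dimensions [M T^-2].
m (mass) has dimensions [M].
omega (angular velocity) has dimensions [T^-1].

Left side: [M T^-2]
Right side: [M T^-3]

The two sides have different dimensions, so the equation is NOT dimensionally consistent.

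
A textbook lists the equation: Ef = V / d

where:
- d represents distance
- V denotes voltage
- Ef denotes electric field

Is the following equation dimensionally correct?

Yes

d (distance) has dimensions [L].
V (voltage) has dimensions [I^-1 L^2 M T^-3].
Ef (electric field) has dimensions [I^-1 L M T^-3].

Left side: [I^-1 L M T^-3]
Right side: [I^-1 L M T^-3]

Both sides have the same dimensions, so the equation is dimensionally consistent.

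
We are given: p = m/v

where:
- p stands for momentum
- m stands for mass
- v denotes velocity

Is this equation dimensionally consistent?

No

p (momentum) has dimensions [L M T^-1].
m (mass) has dimensions [M].
v (velocity) has dimensions [L T^-1].

Left side: [L M T^-1]
Right side: [L^-1 M T]

The two sides have different dimensions, so the equation is NOT dimensionally consistent.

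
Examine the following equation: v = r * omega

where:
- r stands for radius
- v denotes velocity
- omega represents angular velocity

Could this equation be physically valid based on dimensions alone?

Yes

r (radius) has dimensions [L].
v (velocity) has dimensions [L T^-1].
omega (angular velocity) has dimensions [T^-1].

Left side: [L T^-1]
Right side: [L T^-1]

Both sides have the same dimensions, so the equation is dimensionally consistent.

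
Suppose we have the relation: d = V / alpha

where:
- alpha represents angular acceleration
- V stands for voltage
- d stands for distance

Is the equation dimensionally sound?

No

alpha (angular acceleration) has dimensions [T^-2].
V (voltage) has dimensions [I^-1 L^2 M T^-3].
d (distance) has dimensions [L].

Left side: [L]
Right side: [I^-1 L^2 M T^-1]

The two sides have different dimensions, so the equation is NOT dimensionally consistent.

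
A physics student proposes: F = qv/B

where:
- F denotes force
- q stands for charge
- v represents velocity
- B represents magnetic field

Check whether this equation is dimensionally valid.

No

F (force) has dimensions [L M T^-2].
q (charge) has dimensions [I T].
v (velocity) has dimensions [L T^-1].
B (magnetic field) has dimensions [I^-1 M T^-2].

Left side: [L M T^-2]
Right side: [I^2 L M^-1 T^2]

The two sides have different dimensions, so the equation is NOT dimensionally consistent.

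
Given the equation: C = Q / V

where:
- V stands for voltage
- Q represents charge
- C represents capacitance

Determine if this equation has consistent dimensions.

Yes

V (voltage) has dimensions [I^-1 L^2 M T^-3].
Q (charge) has dimensions [I T].
C (capacitance) has dimensions [I^2 L^-2 M^-1 T^4].

Left side: [I^2 L^-2 M^-1 T^4]
Right side: [I^2 L^-2 M^-1 T^4]

Both sides have the same dimensions, so the equation is dimensionally consistent.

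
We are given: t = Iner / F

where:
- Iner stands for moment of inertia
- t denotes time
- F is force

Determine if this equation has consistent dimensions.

No

Iner (moment of inertia) has dimensions [L^2 M].
t (time) has dimensions [T].
F (force) has dimensions [L M T^-2].

Left side: [T]
Right side: [L T^2]

The two sides have different dimensions, so the equation is NOT dimensionally consistent.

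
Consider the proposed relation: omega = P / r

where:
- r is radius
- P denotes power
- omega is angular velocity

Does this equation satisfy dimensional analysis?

No

r (radius) has dimensions [L].
P (power) has dimensions [L^2 M T^-3].
omega (angular velocity) has dimensions [T^-1].

Left side: [T^-1]
Right side: [L M T^-3]

The two sides have different dimensions, so the equation is NOT dimensionally consistent.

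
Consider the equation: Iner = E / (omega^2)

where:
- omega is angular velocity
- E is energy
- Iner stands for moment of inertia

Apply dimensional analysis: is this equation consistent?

Yes

omega (angular velocity) has dimensions [T^-1].
E (energy) has dimensions [L^2 M T^-2].
Iner (moment of inertia) has dimensions [L^2 M].

Left side: [L^2 M]
Right side: [L^2 M]

Both sides have the same dimensions, so the equation is dimensionally consistent.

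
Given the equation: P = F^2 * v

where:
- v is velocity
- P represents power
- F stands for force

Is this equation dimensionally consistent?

No

v (velocity) has dimensions [L T^-1].
P (power) has dimensions [L^2 M T^-3].
F (force) has dimensions [L M T^-2].

Left side: [L^2 M T^-3]
Right side: [L^3 M^2 T^-5]

The two sides have different dimensions, so the equation is NOT dimensionally consistent.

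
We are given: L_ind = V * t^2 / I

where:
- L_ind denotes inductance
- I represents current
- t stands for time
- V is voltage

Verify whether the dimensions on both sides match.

No

L_ind (inductance) has dimensions [I^-2 L^2 M T^-2].
I (current) has dimensions [I].
t (time) has dimensions [T].
V (voltage) has dimensions [I^-1 L^2 M T^-3].

Left side: [I^-2 L^2 M T^-2]
Right side: [I^-2 L^2 M T^-1]

The two sides have different dimensions, so the equation is NOT dimensionally consistent.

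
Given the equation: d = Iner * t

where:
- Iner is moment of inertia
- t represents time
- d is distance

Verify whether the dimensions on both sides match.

No

Iner (moment of inertia) has dimensions [L^2 M].
t (time) has dimensions [T].
d (distance) has dimensions [L].

Left side: [L]
Right side: [L^2 M T]

The two sides have different dimensions, so the equation is NOT dimensionally consistent.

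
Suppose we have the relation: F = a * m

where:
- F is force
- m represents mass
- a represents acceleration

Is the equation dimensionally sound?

Yes

F (force) has dimensions [L M T^-2].
m (mass) has dimensions [M].
a (acceleration) has dimensions [L T^-2].

Left side: [L M T^-2]
Right side: [L M T^-2]

Both sides have the same dimensions, so the equation is dimensionally consistent.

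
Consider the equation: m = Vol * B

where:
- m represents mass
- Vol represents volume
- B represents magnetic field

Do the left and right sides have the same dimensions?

No

m (mass) has dimensions [M].
Vol (volume) has dimensions [L^3].
B (magnetic field) has dimensions [I^-1 M T^-2].

Left side: [M]
Right side: [I^-1 L^3 M T^-2]

The two sides have different dimensions, so the equation is NOT dimensionally consistent.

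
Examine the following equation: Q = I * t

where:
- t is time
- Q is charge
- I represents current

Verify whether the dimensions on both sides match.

Yes

t (time) has dimensions [T].
Q (charge) has dimensions [I T].
I (current) has dimensions [I].

Left side: [I T]
Right side: [I T]

Both sides have the same dimensions, so the equation is dimensionally consistent.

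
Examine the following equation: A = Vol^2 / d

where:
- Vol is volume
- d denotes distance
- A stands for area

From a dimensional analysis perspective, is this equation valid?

No

Vol (volume) has dimensions [L^3].
d (distance) has dimensions [L].
A (area) has dimensions [L^2].

Left side: [L^2]
Right side: [L^5]

The two sides have different dimensions, so the equation is NOT dimensionally consistent.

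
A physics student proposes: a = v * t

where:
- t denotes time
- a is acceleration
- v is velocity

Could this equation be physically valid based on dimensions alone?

No

t (time) has dimensions [T].
a (acceleration) has dimensions [L T^-2].
v (velocity) has dimensions [L T^-1].

Left side: [L T^-2]
Right side: [L]

The two sides have different dimensions, so the equation is NOT dimensionally consistent.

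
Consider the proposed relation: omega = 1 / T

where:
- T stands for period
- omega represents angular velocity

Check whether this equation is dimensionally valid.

Yes

T (period) has dimensions [T].
omega (angular velocity) has dimensions [T^-1].

Left side: [T^-1]
Right side: [T^-1]

Both sides have the same dimensions, so the equation is dimensionally consistent.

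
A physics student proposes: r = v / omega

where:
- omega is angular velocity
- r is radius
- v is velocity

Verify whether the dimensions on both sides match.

Yes

omega (angular velocity) has dimensions [T^-1].
r (radius) has dimensions [L].
v (velocity) has dimensions [L T^-1].

Left side: [L]
Right side: [L]

Both sides have the same dimensions, so the equation is dimensionally consistent.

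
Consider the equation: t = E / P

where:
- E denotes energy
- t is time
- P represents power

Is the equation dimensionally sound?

Yes

E (energy) has dimensions [L^2 M T^-2].
t (time) has dimensions [T].
P (power) has dimensions [L^2 M T^-3].

Left side: [T]
Right side: [T]

Both sides have the same dimensions, so the equation is dimensionally consistent.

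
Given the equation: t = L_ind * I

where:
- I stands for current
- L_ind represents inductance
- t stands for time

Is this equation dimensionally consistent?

No

I (current) has dimensions [I].
L_ind (inductance) has dimensions [I^-2 L^2 M T^-2].
t (time) has dimensions [T].

Left side: [T]
Right side: [I^-1 L^2 M T^-2]

The two sides have different dimensions, so the equation is NOT dimensionally consistent.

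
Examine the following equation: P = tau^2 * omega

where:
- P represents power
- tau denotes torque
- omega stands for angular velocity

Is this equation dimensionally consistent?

No

P (power) has dimensions [L^2 M T^-3].
tau (torque) has dimensions [L^2 M T^-2].
omega (angular velocity) has dimensions [T^-1].

Left side: [L^2 M T^-3]
Right side: [L^4 M^2 T^-5]

The two sides have different dimensions, so the equation is NOT dimensionally consistent.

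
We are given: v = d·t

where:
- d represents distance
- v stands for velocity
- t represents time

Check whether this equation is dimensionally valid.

No

d (distance) has dimensions [L].
v (velocity) has dimensions [L T^-1].
t (time) has dimensions [T].

Left side: [L T^-1]
Right side: [L T]

The two sides have different dimensions, so the equation is NOT dimensionally consistent.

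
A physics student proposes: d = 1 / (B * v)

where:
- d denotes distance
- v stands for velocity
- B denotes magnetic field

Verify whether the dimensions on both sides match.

No

d (distance) has dimensions [L].
v (velocity) has dimensions [L T^-1].
B (magnetic field) has dimensions [I^-1 M T^-2].

Left side: [L]
Right side: [I L^-1 M^-1 T^3]

The two sides have different dimensions, so the equation is NOT dimensionally consistent.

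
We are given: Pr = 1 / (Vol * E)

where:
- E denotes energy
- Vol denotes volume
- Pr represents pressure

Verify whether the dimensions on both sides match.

No

E (energy) has dimensions [L^2 M T^-2].
Vol (volume) has dimensions [L^3].
Pr (pressure) has dimensions [L^-1 M T^-2].

Left side: [L^-1 M T^-2]
Right side: [L^-5 M^-1 T^2]

The two sides have different dimensions, so the equation is NOT dimensionally consistent.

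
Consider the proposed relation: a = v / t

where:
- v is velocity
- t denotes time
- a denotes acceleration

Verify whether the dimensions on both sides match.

Yes

v (velocity) has dimensions [L T^-1].
t (time) has dimensions [T].
a (acceleration) has dimensions [L T^-2].

Left side: [L T^-2]
Right side: [L T^-2]

Both sides have the same dimensions, so the equation is dimensionally consistent.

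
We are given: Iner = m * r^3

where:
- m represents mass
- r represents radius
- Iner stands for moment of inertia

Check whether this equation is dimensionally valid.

No

m (mass) has dimensions [M].
r (radius) has dimensions [L].
Iner (moment of inertia) has dimensions [L^2 M].

Left side: [L^2 M]
Right side: [L^3 M]

The two sides have different dimensions, so the equation is NOT dimensionally consistent.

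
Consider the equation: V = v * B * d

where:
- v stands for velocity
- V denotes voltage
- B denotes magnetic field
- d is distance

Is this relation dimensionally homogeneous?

Yes

v (velocity) has dimensions [L T^-1].
V (voltage) has dimensions [I^-1 L^2 M T^-3].
B (magnetic field) has dimensions [I^-1 M T^-2].
d (distance) has dimensions [L].

Left side: [I^-1 L^2 M T^-3]
Right side: [I^-1 L^2 M T^-3]

Both sides have the same dimensions, so the equation is dimensionally consistent.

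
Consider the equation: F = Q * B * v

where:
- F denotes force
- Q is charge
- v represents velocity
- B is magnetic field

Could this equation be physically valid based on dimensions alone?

Yes

F (force) has dimensions [L M T^-2].
Q (charge) has dimensions [I T].
v (velocity) has dimensions [L T^-1].
B (magnetic field) has dimensions [I^-1 M T^-2].

Left side: [L M T^-2]
Right side: [L M T^-2]

Both sides have the same dimensions, so the equation is dimensionally consistent.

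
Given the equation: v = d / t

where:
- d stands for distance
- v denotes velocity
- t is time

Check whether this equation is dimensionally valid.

Yes

d (distance) has dimensions [L].
v (velocity) has dimensions [L T^-1].
t (time) has dimensions [T].

Left side: [L T^-1]
Right side: [L T^-1]

Both sides have the same dimensions, so the equation is dimensionally consistent.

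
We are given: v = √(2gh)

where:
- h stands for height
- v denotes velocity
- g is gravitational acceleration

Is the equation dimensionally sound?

Yes

h (height) has dimensions [L].
v (velocity) has dimensions [L T^-1].
g (gravitational acceleration) has dimensions [L T^-2].

Left side: [L T^-1]
Right side: [L T^-1]

Both sides have the same dimensions, so the equation is dimensionally consistent.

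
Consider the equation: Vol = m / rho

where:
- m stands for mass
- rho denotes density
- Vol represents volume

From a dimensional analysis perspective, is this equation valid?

Yes

m (mass) has dimensions [M].
rho (density) has dimensions [L^-3 M].
Vol (volume) has dimensions [L^3].

Left side: [L^3]
Right side: [L^3]

Both sides have the same dimensions, so the equation is dimensionally consistent.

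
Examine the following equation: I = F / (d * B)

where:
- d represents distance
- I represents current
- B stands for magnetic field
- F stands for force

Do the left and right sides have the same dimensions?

Yes

d (distance) has dimensions [L].
I (current) has dimensions [I].
B (magnetic field) has dimensions [I^-1 M T^-2].
F (force) has dimensions [L M T^-2].

Left side: [I]
Right side: [I]

Both sides have the same dimensions, so the equation is dimensionally consistent.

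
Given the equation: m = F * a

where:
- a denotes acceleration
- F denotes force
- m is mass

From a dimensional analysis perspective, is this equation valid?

No

a (acceleration) has dimensions [L T^-2].
F (force) has dimensions [L M T^-2].
m (mass) has dimensions [M].

Left side: [M]
Right side: [L^2 M T^-4]

The two sides have different dimensions, so the equation is NOT dimensionally consistent.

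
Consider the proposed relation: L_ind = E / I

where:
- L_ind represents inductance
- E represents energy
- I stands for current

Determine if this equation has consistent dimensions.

No

L_ind (inductance) has dimensions [I^-2 L^2 M T^-2].
E (energy) has dimensions [L^2 M T^-2].
I (current) has dimensions [I].

Left side: [I^-2 L^2 M T^-2]
Right side: [I^-1 L^2 M T^-2]

The two sides have different dimensions, so the equation is NOT dimensionally consistent.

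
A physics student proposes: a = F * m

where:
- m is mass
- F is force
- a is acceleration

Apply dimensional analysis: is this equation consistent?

No

m (mass) has dimensions [M].
F (force) has dimensions [L M T^-2].
a (acceleration) has dimensions [L T^-2].

Left side: [L T^-2]
Right side: [L M^2 T^-2]

The two sides have different dimensions, so the equation is NOT dimensionally consistent.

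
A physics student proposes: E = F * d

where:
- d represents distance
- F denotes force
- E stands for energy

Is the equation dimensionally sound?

Yes

d (distance) has dimensions [L].
F (force) has dimensions [L M T^-2].
E (energy) has dimensions [L^2 M T^-2].

Left side: [L^2 M T^-2]
Right side: [L^2 M T^-2]

Both sides have the same dimensions, so the equation is dimensionally consistent.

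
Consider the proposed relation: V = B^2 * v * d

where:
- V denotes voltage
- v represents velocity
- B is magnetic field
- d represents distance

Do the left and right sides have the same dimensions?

No

V (voltage) has dimensions [I^-1 L^2 M T^-3].
v (velocity) has dimensions [L T^-1].
B (magnetic field) has dimensions [I^-1 M T^-2].
d (distance) has dimensions [L].

Left side: [I^-1 L^2 M T^-3]
Right side: [I^-2 L^2 M^2 T^-5]

The two sides have different dimensions, so the equation is NOT dimensionally consistent.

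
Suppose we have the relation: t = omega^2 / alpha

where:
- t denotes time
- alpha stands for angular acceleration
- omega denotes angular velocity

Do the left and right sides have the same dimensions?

No

t (time) has dimensions [T].
alpha (angular acceleration) has dimensions [T^-2].
omega (angular velocity) has dimensions [T^-1].

Left side: [T]
Right side: [dimensionless]

The two sides have different dimensions, so the equation is NOT dimensionally consistent.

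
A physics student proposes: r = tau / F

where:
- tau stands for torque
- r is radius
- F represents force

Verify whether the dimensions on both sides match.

Yes

tau (torque) has dimensions [L^2 M T^-2].
r (radius) has dimensions [L].
F (force) has dimensions [L M T^-2].

Left side: [L]
Right side: [L]

Both sides have the same dimensions, so the equation is dimensionally consistent.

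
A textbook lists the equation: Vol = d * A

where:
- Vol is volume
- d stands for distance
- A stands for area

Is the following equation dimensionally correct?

Yes

Vol (volume) has dimensions [L^3].
d (distance) has dimensions [L].
A (area) has dimensions [L^2].

Left side: [L^3]
Right side: [L^3]

Both sides have the same dimensions, so the equation is dimensionally consistent.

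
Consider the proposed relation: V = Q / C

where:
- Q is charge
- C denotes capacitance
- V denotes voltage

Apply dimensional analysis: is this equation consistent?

Yes

Q (charge) has dimensions [I T].
C (capacitance) has dimensions [I^2 L^-2 M^-1 T^4].
V (voltage) has dimensions [I^-1 L^2 M T^-3].

Left side: [I^-1 L^2 M T^-3]
Right side: [I^-1 L^2 M T^-3]

Both sides have the same dimensions, so the equation is dimensionally consistent.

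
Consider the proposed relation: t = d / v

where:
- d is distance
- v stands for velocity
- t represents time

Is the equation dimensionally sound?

Yes

d (distance) has dimensions [L].
v (velocity) has dimensions [L T^-1].
t (time) has dimensions [T].

Left side: [T]
Right side: [T]

Both sides have the same dimensions, so the equation is dimensionally consistent.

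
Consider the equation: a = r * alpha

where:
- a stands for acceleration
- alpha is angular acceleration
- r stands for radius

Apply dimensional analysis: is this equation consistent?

Yes

a (acceleration) has dimensions [L T^-2].
alpha (angular acceleration) has dimensions [T^-2].
r (radius) has dimensions [L].

Left side: [L T^-2]
Right side: [L T^-2]

Both sides have the same dimensions, so the equation is dimensionally consistent.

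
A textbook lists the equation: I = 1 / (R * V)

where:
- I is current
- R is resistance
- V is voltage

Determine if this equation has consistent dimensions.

No

I (current) has dimensions [I].
R (resistance) has dimensions [I^-2 L^2 M T^-3].
V (voltage) has dimensions [I^-1 L^2 M T^-3].

Left side: [I]
Right side: [I^3 L^-4 M^-2 T^6]

The two sides have different dimensions, so the equation is NOT dimensionally consistent.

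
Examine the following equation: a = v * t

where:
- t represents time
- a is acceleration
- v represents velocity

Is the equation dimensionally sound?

No

t (time) has dimensions [T].
a (acceleration) has dimensions [L T^-2].
v (velocity) has dimensions [L T^-1].

Left side: [L T^-2]
Right side: [L]

The two sides have different dimensions, so the equation is NOT dimensionally consistent.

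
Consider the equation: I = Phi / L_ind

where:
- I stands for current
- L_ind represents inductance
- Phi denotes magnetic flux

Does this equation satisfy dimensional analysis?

Yes

I (current) has dimensions [I].
L_ind (inductance) has dimensions [I^-2 L^2 M T^-2].
Phi (magnetic flux) has dimensions [I^-1 L^2 M T^-2].

Left side: [I]
Right side: [I]

Both sides have the same dimensions, so the equation is dimensionally consistent.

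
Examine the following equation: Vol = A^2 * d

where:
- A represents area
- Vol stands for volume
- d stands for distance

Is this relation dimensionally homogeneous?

No

A (area) has dimensions [L^2].
Vol (volume) has dimensions [L^3].
d (distance) has dimensions [L].

Left side: [L^3]
Right side: [L^5]

The two sides have different dimensions, so the equation is NOT dimensionally consistent.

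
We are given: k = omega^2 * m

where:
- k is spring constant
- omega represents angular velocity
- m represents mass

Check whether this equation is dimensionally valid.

Yes

k (spring constant) has dimensions [M T^-2].
omega (angular velocity) has dimensions [T^-1].
m (mass) has dimensions [M].

Left side: [M T^-2]
Right side: [M T^-2]

Both sides have the same dimensions, so the equation is dimensionally consistent.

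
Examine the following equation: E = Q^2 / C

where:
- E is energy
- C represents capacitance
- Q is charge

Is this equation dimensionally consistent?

Yes

E (energy) has dimensions [L^2 M T^-2].
C (capacitance) has dimensions [I^2 L^-2 M^-1 T^4].
Q (charge) has dimensions [I T].

Left side: [L^2 M T^-2]
Right side: [L^2 M T^-2]

Both sides have the same dimensions, so the equation is dimensionally consistent.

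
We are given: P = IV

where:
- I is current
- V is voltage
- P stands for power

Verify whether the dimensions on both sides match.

Yes

I (current) has dimensions [I].
V (voltage) has dimensions [I^-1 L^2 M T^-3].
P (power) has dimensions [L^2 M T^-3].

Left side: [L^2 M T^-3]
Right side: [L^2 M T^-3]

Both sides have the same dimensions, so the equation is dimensionally consistent.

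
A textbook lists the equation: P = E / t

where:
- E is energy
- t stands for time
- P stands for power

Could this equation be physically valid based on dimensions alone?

Yes

E (energy) has dimensions [L^2 M T^-2].
t (time) has dimensions [T].
P (power) has dimensions [L^2 M T^-3].

Left side: [L^2 M T^-3]
Right side: [L^2 M T^-3]

Both sides have the same dimensions, so the equation is dimensionally consistent.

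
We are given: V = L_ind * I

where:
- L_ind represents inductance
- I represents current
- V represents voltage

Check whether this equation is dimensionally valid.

No

L_ind (inductance) has dimensions [I^-2 L^2 M T^-2].
I (current) has dimensions [I].
V (voltage) has dimensions [I^-1 L^2 M T^-3].

Left side: [I^-1 L^2 M T^-3]
Right side: [I^-1 L^2 M T^-2]

The two sides have different dimensions, so the equation is NOT dimensionally consistent.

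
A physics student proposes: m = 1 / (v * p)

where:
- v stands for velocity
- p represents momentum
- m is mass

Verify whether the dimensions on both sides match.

No

v (velocity) has dimensions [L T^-1].
p (momentum) has dimensions [L M T^-1].
m (mass) has dimensions [M].

Left side: [M]
Right side: [L^-2 M^-1 T^2]

The two sides have different dimensions, so the equation is NOT dimensionally consistent.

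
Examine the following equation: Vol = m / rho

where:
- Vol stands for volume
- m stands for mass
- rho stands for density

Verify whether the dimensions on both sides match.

Yes

Vol (volume) has dimensions [L^3].
m (mass) has dimensions [M].
rho (density) has dimensions [L^-3 M].

Left side: [L^3]
Right side: [L^3]

Both sides have the same dimensions, so the equation is dimensionally consistent.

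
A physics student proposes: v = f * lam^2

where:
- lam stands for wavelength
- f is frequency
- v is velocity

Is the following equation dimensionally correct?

No

lam (wavelength) has dimensions [L].
f (frequency) has dimensions [T^-1].
v (velocity) has dimensions [L T^-1].

Left side: [L T^-1]
Right side: [L^2 T^-1]

The two sides have different dimensions, so the equation is NOT dimensionally consistent.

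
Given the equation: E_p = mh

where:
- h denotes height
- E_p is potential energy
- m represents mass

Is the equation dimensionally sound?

No

h (height) has dimensions [L].
E_p (potential energy) has dimensions [L^2 M T^-2].
m (mass) has dimensions [M].

Left side: [L^2 M T^-2]
Right side: [L M]

The two sides have different dimensions, so the equation is NOT dimensionally consistent.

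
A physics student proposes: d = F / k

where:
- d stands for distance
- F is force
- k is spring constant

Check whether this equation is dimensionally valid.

Yes

d (distance) has dimensions [L].
F (force) has dimensions [L M T^-2].
k (spring constant) has dimensions [M T^-2].

Left side: [L]
Right side: [L]

Both sides have the same dimensions, so the equation is dimensionally consistent.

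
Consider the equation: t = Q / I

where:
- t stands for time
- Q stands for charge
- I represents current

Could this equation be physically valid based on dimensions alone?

Yes

t (time) has dimensions [T].
Q (charge) has dimensions [I T].
I (current) has dimensions [I].

Left side: [T]
Right side: [T]

Both sides have the same dimensions, so the equation is dimensionally consistent.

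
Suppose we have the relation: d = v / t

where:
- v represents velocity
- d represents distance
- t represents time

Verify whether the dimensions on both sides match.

No

v (velocity) has dimensions [L T^-1].
d (distance) has dimensions [L].
t (time) has dimensions [T].

Left side: [L]
Right side: [L T^-2]

The two sides have different dimensions, so the equation is NOT dimensionally consistent.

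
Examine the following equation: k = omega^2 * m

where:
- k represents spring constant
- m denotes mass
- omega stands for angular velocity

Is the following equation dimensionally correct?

Yes

k (spring constant) has dimensions [M T^-2].
m (mass) has dimensions [M].
omega (angular velocity) has dimensions [T^-1].

Left side: [M T^-2]
Right side: [M T^-2]

Both sides have the same dimensions, so the equation is dimensionally consistent.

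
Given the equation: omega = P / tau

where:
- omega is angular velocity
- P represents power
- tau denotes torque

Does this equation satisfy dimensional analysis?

Yes

omega (angular velocity) has dimensions [T^-1].
P (power) has dimensions [L^2 M T^-3].
tau (torque) has dimensions [L^2 M T^-2].

Left side: [T^-1]
Right side: [T^-1]

Both sides have the same dimensions, so the equation is dimensionally consistent.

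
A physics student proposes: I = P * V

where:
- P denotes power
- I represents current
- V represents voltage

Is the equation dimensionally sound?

No

P (power) has dimensions [L^2 M T^-3].
I (current) has dimensions [I].
V (voltage) has dimensions [I^-1 L^2 M T^-3].

Left side: [I]
Right side: [I^-1 L^4 M^2 T^-6]

The two sides have different dimensions, so the equation is NOT dimensionally consistent.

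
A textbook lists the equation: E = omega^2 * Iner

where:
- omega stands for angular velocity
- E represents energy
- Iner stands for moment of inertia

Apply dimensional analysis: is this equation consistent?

Yes

omega (angular velocity) has dimensions [T^-1].
E (energy) has dimensions [L^2 M T^-2].
Iner (moment of inertia) has dimensions [L^2 M].

Left side: [L^2 M T^-2]
Right side: [L^2 M T^-2]

Both sides have the same dimensions, so the equation is dimensionally consistent.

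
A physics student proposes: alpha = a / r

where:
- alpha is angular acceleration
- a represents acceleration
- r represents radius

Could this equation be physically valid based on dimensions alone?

Yes

alpha (angular acceleration) has dimensions [T^-2].
a (acceleration) has dimensions [L T^-2].
r (radius) has dimensions [L].

Left side: [T^-2]
Right side: [T^-2]

Both sides have the same dimensions, so the equation is dimensionally consistent.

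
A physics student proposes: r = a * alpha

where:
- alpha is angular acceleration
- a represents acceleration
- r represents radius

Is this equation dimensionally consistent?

No

alpha (angular acceleration) has dimensions [T^-2].
a (acceleration) has dimensions [L T^-2].
r (radius) has dimensions [L].

Left side: [L]
Right side: [L T^-4]

The two sides have different dimensions, so the equation is NOT dimensionally consistent.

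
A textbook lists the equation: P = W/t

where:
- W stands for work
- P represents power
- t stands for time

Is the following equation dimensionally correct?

Yes

W (work) has dimensions [L^2 M T^-2].
P (power) has dimensions [L^2 M T^-3].
t (time) has dimensions [T].

Left side: [L^2 M T^-3]
Right side: [L^2 M T^-3]

Both sides have the same dimensions, so the equation is dimensionally consistent.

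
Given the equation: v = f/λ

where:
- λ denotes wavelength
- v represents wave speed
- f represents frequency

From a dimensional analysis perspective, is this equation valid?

No

λ (wavelength) has dimensions [L].
v (wave speed) has dimensions [L T^-1].
f (frequency) has dimensions [T^-1].

Left side: [L T^-1]
Right side: [L^-1 T^-1]

The two sides have different dimensions, so the equation is NOT dimensionally consistent.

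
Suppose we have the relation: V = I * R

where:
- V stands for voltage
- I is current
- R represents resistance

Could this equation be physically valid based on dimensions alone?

Yes

V (voltage) has dimensions [I^-1 L^2 M T^-3].
I (current) has dimensions [I].
R (resistance) has dimensions [I^-2 L^2 M T^-3].

Left side: [I^-1 L^2 M T^-3]
Right side: [I^-1 L^2 M T^-3]

Both sides have the same dimensions, so the equation is dimensionally consistent.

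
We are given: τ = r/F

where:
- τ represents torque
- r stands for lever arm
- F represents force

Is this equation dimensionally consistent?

No

τ (torque) has dimensions [L^2 M T^-2].
r (lever arm) has dimensions [L].
F (force) has dimensions [L M T^-2].

Left side: [L^2 M T^-2]
Right side: [M^-1 T^2]

The two sides have different dimensions, so the equation is NOT dimensionally consistent.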